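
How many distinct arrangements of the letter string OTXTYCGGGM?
10! / (1! × 3! × 1! × 1! × 2! × 1! × 1!) = 302400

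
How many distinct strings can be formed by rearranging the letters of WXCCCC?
6! / (1! × 1! × 4!) = 30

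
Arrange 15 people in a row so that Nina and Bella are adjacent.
Treat as block: (15-1)! × 2! = 87178291200 × 2 = 174356582400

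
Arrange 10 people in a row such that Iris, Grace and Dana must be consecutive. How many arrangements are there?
Treat the 3 as one block: (10-3+1)! × 3! = 40320 × 6 = 241920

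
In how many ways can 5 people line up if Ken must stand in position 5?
Fix one position: (5-1)! = 24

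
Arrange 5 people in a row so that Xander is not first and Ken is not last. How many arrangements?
By inclusion-exclusion: 5! - 2×(5-1)! + (5-2)! = 120 - 48 + 6 = 78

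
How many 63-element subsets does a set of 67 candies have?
C(67,63) = 67!/(63!×4!) = 766480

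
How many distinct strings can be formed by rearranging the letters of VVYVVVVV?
8! / (7! × 1!) = 8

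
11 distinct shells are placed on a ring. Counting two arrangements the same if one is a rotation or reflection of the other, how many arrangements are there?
(11-1)!/2 = 3628800/2 = 1814400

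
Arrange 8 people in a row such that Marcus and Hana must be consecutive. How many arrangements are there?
Treat the 2 as one block: (8-2+1)! × 2! = 5040 × 2 = 10080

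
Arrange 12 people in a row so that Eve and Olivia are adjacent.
Treat as block: (12-1)! × 2! = 39916800 × 2 = 79833600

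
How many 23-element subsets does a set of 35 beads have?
C(35,23) = 35!/(23!×12!) = 834451800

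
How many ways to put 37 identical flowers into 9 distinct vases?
C(37+9-1, 9-1) = C(45, 8) = 215553195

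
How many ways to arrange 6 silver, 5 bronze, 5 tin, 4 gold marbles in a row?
20! / (6! × 5! × 5! × 4!) = 9777287520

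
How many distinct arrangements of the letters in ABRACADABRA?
11! / (5! × 2! × 2! × 1! × 1!) = 83160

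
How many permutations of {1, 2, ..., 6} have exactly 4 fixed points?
Choose the 4 fixed points C(6,4) = 15, derange the rest: !2 = Σ_{j=0}^{2} (-1)^j·2!/j! = 2 - 2 + 1 = 1. Product = 15 × 1 = 15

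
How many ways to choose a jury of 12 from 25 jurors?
C(25,12) = 25!/(12!×13!) = 5200300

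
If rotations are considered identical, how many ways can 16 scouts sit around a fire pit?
Circular: fix one position, arrange the rest. (16-1)! = 1307674368000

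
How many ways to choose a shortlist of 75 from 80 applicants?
C(80,75) = 80!/(75!×5!) = 24040016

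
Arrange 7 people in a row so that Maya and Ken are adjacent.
Treat as block: (7-1)! × 2! = 720 × 2 = 1440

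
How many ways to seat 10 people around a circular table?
Circular: fix one position, arrange the rest. (10-1)! = 362880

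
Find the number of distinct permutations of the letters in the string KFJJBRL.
7! / (1! × 1! × 1! × 2! × 1! × 1!) = 2520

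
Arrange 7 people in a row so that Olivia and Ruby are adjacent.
Treat as block: (7-1)! × 2! = 720 × 2 = 1440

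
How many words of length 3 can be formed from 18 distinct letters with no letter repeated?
P(18,3) = 18!/(18-3)! = 4896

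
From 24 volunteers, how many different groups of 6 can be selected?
C(24,6) = 24!/(6!×18!) = 134596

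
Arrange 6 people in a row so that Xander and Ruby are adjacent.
Treat as block: (6-1)! × 2! = 120 × 2 = 240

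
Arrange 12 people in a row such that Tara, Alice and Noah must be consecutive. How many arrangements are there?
Treat the 3 as one block: (12-3+1)! × 3! = 3628800 × 6 = 21772800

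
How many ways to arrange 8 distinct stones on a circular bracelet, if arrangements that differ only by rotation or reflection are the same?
(8-1)!/2 = 5040/2 = 2520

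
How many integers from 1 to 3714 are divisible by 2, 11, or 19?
⌊3714/2⌋+⌊3714/11⌋+⌊3714/19⌋ - ⌊3714/22⌋-⌊3714/38⌋-⌊3714/209⌋ + ⌊3714/418⌋ = 1857+337+195 - 168-97-17 + 8 = 2115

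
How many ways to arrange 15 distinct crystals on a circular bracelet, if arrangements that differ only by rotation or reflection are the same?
(15-1)!/2 = 87178291200/2 = 43589145600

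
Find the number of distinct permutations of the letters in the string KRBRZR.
6! / (1! × 1! × 1! × 3!) = 120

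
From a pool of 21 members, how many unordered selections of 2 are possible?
C(21,2) = 21!/(2!×19!) = 210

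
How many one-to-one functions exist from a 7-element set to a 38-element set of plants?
P(38,7) = 38!/(38-7)! = 63606090240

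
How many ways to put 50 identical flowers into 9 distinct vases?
C(50+9-1, 9-1) = C(58, 8) = 1916797311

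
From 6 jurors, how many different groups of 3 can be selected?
C(6,3) = 6!/(3!×3!) = 20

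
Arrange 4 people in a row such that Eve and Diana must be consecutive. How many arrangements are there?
Treat the 2 as one block: (4-2+1)! × 2! = 6 × 2 = 12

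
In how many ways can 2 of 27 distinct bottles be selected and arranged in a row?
P(27,2) = 27!/(27-2)! = 702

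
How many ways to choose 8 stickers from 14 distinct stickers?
C(14,8) = 14!/(8!×6!) = 3003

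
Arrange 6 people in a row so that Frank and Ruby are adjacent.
Treat as block: (6-1)! × 2! = 120 × 2 = 240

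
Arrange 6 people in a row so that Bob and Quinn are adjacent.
Treat as block: (6-1)! × 2! = 120 × 2 = 240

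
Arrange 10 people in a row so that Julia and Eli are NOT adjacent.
Total - adjacent = 10! - (10-1)!×2 = 3628800 - 725760 = 2903040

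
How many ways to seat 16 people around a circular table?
Circular: fix one position, arrange the rest. (16-1)! = 1307674368000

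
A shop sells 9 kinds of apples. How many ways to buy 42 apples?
C(42+9-1, 9-1) = C(50, 8) = 536878650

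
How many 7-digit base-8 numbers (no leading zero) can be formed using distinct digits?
First digit: 7 choices (nonzero). Then descending: 7 × 7 × 6 × 5 × 4 × 3 × 2 = 35280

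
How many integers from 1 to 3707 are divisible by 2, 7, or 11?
⌊3707/2⌋+⌊3707/7⌋+⌊3707/11⌋ - ⌊3707/14⌋-⌊3707/22⌋-⌊3707/77⌋ + ⌊3707/154⌋ = 1853+529+337 - 264-168-48 + 24 = 2263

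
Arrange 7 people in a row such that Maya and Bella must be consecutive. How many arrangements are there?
Treat the 2 as one block: (7-2+1)! × 2! = 720 × 2 = 1440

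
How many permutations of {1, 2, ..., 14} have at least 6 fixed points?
Exactly j fixed points: C(14,j)·!(14-j); sum over j ≥ 6 (derangement numbers via !m = (m-1)·(!(m-1) + !(m-2)): !0..!8 = 1, 0, 1, 2, 9, 44, 265, 1854, 14833). Σ_{j=6}^{14} C(14,j)·!(14-j) = C(14,6)·!8 + C(14,7)·!7 + C(14,8)·!6 + C(14,9)·!5 + C(14,10)·!4 + C(14,11)·!3 + C(14,12)·!2 + C(14,13)·!1 + C(14,14)·!0 = 3003·14833 + 3432·1854 + 3003·265 + 2002·44 + 1001·9 + 364·2 + 91·1 + 14·0 + 1·1 = 51800139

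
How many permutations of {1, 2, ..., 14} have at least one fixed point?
Complement of the derangements. !14 = Σ_{j=0}^{14} (-1)^j·14!/j! = 87178291200 - 87178291200 + 43589145600 - 14529715200 + 3632428800 - 726485760 + 121080960 - 17297280 + 2162160 - 240240 + 24024 - 2184 + 182 - 14 + 1 = 32071101049. 14! - !14 = 87178291200 - 32071101049 = 55107190151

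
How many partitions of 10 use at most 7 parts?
By conjugation, equals partitions of 10 into parts ≤ 7. Let r_j(i) = number of partitions of i into parts ≤ j, for i = 0..10. r_1(i) = 1 for all i; r_j(i) = r_{j-1}(i) + r_j(i-j). Rows j = 2..7: ≤2: 1 1 2 2 3 3 4 4 5 5 6; ≤3: 1 1 2 3 4 5 7 8 10 12 14; ≤4: 1 1 2 3 5 6 9 11 15 18 23; ≤5: 1 1 2 3 5 7 10 13 18 23 30; ≤6: 1 1 2 3 5 7 11 14 20 26 35; ≤7: 1 1 2 3 5 7 11 15 21 28 38. r_7(10) = 38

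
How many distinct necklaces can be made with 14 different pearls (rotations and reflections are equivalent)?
(14-1)!/2 = 6227020800/2 = 3113510400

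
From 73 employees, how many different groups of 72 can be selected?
C(73,72) = 73!/(72!×1!) = 73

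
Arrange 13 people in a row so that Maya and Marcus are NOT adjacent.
Total - adjacent = 13! - (13-1)!×2 = 6227020800 - 958003200 = 5269017600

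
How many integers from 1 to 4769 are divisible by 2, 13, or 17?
⌊4769/2⌋+⌊4769/13⌋+⌊4769/17⌋ - ⌊4769/26⌋-⌊4769/34⌋-⌊4769/221⌋ + ⌊4769/442⌋ = 2384+366+280 - 183-140-21 + 10 = 2696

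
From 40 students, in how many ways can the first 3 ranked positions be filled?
P(40,3) = 40!/(40-3)! = 59280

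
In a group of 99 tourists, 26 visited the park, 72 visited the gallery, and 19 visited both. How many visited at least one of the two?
|A∪B| = |A| + |B| - |A∩B| = 26 + 72 - 19 = 79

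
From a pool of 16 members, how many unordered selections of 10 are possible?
C(16,10) = 16!/(10!×6!) = 8008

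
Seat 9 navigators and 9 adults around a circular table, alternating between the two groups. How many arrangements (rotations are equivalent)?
Fix one of the navigators: (9-1)! ways for the remaining navigators, × 9! ways for the adults = 40320 × 362880 = 14631321600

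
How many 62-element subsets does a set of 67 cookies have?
C(67,62) = 67!/(62!×5!) = 9657648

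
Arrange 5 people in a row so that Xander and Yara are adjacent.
Treat as block: (5-1)! × 2! = 24 × 2 = 48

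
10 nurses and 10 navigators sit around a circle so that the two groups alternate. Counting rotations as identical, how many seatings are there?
Fix one of the nurses: (10-1)! ways for the remaining nurses, × 10! ways for the navigators = 362880 × 3628800 = 1316818944000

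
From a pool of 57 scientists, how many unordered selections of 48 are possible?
C(57,48) = 57!/(48!×9!) = 8996462475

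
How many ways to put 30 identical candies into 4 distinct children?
C(30+4-1, 4-1) = C(33, 3) = 5456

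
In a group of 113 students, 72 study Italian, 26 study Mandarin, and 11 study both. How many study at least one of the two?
|A∪B| = |A| + |B| - |A∩B| = 72 + 26 - 11 = 87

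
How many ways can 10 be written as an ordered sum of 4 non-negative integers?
C(10+4-1, 4-1) = C(13, 3) = 286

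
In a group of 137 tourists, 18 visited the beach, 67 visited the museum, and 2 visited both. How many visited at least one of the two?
|A∪B| = |A| + |B| - |A∩B| = 18 + 67 - 2 = 83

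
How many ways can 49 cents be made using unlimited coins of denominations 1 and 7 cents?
Coefficient of x^49 in 1/(1-x^1) · 1/(1-x^7). Use j coins of 7 for j = 0..⌊49/7⌋ = 7, the rest in 1s: 7 + 1 = 8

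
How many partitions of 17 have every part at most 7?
Let r_j(i) = number of partitions of i into parts ≤ j, for i = 0..17. r_1(i) = 1 for all i; r_j(i) = r_{j-1}(i) + r_j(i-j). Rows j = 2..7: ≤2: 1 1 2 2 3 3 4 4 5 5 6 6 7 7 8 8 9 9; ≤3: 1 1 2 3 4 5 7 8 10 12 14 16 19 21 24 27 30 33; ≤4: 1 1 2 3 5 6 9 11 15 18 23 27 34 39 47 54 64 72; ≤5: 1 1 2 3 5 7 10 13 18 23 30 37 47 57 70 84 101 119; ≤6: 1 1 2 3 5 7 11 14 20 26 35 44 58 71 90 110 136 163; ≤7: 1 1 2 3 5 7 11 15 21 28 38 49 65 82 105 131 164 201. r_7(17) = 201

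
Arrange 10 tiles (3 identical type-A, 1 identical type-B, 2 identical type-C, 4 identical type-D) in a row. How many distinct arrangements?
10! / (3! × 1! × 2! × 4!) = 12600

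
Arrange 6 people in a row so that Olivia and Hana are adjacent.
Treat as block: (6-1)! × 2! = 120 × 2 = 240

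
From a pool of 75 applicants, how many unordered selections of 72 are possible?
C(75,72) = 75!/(72!×3!) = 67525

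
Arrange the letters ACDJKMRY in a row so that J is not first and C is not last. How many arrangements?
By inclusion-exclusion: 8! - 2×(8-1)! + (8-2)! = 40320 - 10080 + 720 = 30960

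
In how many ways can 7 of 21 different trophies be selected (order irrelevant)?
C(21,7) = 21!/(7!×14!) = 116280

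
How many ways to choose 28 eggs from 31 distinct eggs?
C(31,28) = 31!/(28!×3!) = 4495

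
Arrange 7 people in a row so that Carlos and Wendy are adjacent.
Treat as block: (7-1)! × 2! = 720 × 2 = 1440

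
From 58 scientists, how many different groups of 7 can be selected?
C(58,7) = 58!/(7!×51!) = 300674088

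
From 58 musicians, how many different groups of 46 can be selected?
C(58,46) = 58!/(46!×12!) = 891794789340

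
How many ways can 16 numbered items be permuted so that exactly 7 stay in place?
Choose the 7 fixed points C(16,7) = 11440, derange the rest: !9 = Σ_{j=0}^{9} (-1)^j·9!/j! = 362880 - 362880 + 181440 - 60480 + 15120 - 3024 + 504 - 72 + 9 - 1 = 133496. Product = 11440 × 133496 = 1527194240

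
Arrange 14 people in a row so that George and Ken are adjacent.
Treat as block: (14-1)! × 2! = 6227020800 × 2 = 12454041600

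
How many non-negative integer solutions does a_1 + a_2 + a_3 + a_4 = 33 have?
C(33+4-1, 4-1) = C(36, 3) = 7140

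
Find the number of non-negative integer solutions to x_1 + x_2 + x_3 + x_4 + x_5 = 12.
C(12+5-1, 5-1) = C(16, 4) = 1820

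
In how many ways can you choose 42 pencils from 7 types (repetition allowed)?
C(42+7-1, 7-1) = C(48, 6) = 12271512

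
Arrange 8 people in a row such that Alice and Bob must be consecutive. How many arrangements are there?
Treat the 2 as one block: (8-2+1)! × 2! = 5040 × 2 = 10080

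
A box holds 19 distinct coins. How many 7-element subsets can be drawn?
C(19,7) = 19!/(7!×12!) = 50388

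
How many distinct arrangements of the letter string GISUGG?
6! / (1! × 1! × 1! × 3!) = 120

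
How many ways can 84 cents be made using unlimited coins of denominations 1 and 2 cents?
Coefficient of x^84 in 1/(1-x^1) · 1/(1-x^2). Use j coins of 2 for j = 0..⌊84/2⌋ = 42, the rest in 1s: 42 + 1 = 43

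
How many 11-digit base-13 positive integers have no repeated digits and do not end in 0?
Last digit: 12 nonzero choices. First digit: 11 (nonzero, ≠last). Middle 9: P(11,9) = 19958400. Total = 2634508800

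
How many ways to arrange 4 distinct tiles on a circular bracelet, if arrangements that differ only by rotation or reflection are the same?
(4-1)!/2 = 6/2 = 3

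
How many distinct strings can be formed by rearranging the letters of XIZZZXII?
8! / (3! × 3! × 2!) = 560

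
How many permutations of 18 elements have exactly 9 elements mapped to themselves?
Choose the 9 fixed points C(18,9) = 48620, derange the rest: !9 = Σ_{j=0}^{9} (-1)^j·9!/j! = 362880 - 362880 + 181440 - 60480 + 15120 - 3024 + 504 - 72 + 9 - 1 = 133496. Product = 48620 × 133496 = 6490575520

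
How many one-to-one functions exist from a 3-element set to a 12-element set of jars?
P(12,3) = 12!/(12-3)! = 1320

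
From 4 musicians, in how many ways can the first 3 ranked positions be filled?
P(4,3) = 4!/(4-3)! = 24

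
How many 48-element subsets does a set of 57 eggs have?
C(57,48) = 57!/(48!×9!) = 8996462475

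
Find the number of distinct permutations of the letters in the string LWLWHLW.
7! / (3! × 3! × 1!) = 140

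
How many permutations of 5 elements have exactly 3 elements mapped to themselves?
Choose the 3 fixed points C(5,3) = 10, derange the rest: !2 = Σ_{j=0}^{2} (-1)^j·2!/j! = 2 - 2 + 1 = 1. Product = 10 × 1 = 10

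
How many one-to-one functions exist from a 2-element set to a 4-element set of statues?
P(4,2) = 4!/(4-2)! = 12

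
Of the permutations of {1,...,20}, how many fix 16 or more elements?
Exactly j fixed points: C(20,j)·!(20-j); sum over j ≥ 16 (derangement numbers via !m = (m-1)·(!(m-1) + !(m-2)): !0..!4 = 1, 0, 1, 2, 9). Σ_{j=16}^{20} C(20,j)·!(20-j) = C(20,16)·!4 + C(20,17)·!3 + C(20,18)·!2 + C(20,19)·!1 + C(20,20)·!0 = 4845·9 + 1140·2 + 190·1 + 20·0 + 1·1 = 46076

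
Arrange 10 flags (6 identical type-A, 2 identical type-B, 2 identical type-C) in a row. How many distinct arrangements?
10! / (6! × 2! × 2!) = 1260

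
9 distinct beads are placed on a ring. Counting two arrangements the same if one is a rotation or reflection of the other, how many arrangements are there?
(9-1)!/2 = 40320/2 = 20160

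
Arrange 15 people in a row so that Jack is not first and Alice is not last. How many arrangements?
By inclusion-exclusion: 15! - 2×(15-1)! + (15-2)! = 1307674368000 - 174356582400 + 6227020800 = 1139544806400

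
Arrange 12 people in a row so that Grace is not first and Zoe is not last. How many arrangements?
By inclusion-exclusion: 12! - 2×(12-1)! + (12-2)! = 479001600 - 79833600 + 3628800 = 402796800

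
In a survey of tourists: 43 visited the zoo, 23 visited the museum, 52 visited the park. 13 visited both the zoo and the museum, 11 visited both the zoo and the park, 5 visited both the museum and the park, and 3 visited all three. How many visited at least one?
|A∪B∪C| = 43+23+52-13-11-5+3 = 92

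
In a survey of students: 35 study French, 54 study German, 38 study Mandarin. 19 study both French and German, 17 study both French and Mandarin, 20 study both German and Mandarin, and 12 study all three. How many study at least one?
|A∪B∪C| = 35+54+38-19-17-20+12 = 83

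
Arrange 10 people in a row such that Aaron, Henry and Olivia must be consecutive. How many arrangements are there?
Treat the 3 as one block: (10-3+1)! × 3! = 40320 × 6 = 241920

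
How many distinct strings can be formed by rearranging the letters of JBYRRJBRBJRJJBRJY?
17! / (2! × 6! × 5! × 4!) = 85765680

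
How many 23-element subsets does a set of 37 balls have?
C(37,23) = 37!/(23!×14!) = 6107086800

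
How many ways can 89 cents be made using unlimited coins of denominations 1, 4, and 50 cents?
Coefficient of x^89 in 1/(1-x^1) · 1/(1-x^4) · 1/(1-x^50). Case on j = number of 50-cent coins (j = 0..1); remainder r = 89 - 50j is made from {1,4} in ⌊r/4⌋+1 ways. r = 89, 39 → 23 + 10 = 33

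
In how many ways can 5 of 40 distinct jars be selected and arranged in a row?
P(40,5) = 40!/(40-5)! = 78960960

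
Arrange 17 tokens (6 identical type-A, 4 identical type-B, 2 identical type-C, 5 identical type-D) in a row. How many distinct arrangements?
17! / (6! × 4! × 2! × 5!) = 85765680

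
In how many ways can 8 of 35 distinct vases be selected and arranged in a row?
P(35,8) = 35!/(35-8)! = 948964262400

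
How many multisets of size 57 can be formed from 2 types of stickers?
C(57+2-1, 2-1) = C(58, 1) = 58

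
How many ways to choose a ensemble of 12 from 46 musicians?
C(46,12) = 46!/(12!×34!) = 38910617655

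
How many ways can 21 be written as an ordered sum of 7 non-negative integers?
C(21+7-1, 7-1) = C(27, 6) = 296010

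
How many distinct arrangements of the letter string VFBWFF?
6! / (1! × 1! × 1! × 3!) = 120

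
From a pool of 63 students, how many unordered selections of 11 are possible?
C(63,11) = 63!/(11!×52!) = 615790256823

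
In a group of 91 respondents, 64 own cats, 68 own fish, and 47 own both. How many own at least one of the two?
|A∪B| = |A| + |B| - |A∩B| = 64 + 68 - 47 = 85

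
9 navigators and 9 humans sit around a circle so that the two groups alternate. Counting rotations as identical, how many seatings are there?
Fix one of the navigators: (9-1)! ways for the remaining navigators, × 9! ways for the humans = 40320 × 362880 = 14631321600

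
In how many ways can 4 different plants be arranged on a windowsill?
4! = 24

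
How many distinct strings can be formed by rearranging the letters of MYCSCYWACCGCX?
13! / (1! × 5! × 1! × 2! × 1! × 1! × 1! × 1!) = 25945920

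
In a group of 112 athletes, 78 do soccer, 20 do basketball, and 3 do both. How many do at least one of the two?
|A∪B| = |A| + |B| - |A∩B| = 78 + 20 - 3 = 95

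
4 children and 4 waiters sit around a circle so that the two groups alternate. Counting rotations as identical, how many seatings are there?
Fix one of the children: (4-1)! ways for the remaining children, × 4! ways for the waiters = 6 × 24 = 144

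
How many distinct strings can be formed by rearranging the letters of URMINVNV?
8! / (1! × 1! × 2! × 1! × 1! × 2!) = 10080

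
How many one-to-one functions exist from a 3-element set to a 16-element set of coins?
P(16,3) = 16!/(16-3)! = 3360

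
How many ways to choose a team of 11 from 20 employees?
C(20,11) = 20!/(11!×9!) = 167960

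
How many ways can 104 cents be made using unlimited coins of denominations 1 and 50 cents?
Coefficient of x^104 in 1/(1-x^1) · 1/(1-x^50). Use j coins of 50 for j = 0..⌊104/50⌋ = 2, the rest in 1s: 2 + 1 = 3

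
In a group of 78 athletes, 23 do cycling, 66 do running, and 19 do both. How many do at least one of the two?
|A∪B| = |A| + |B| - |A∩B| = 23 + 66 - 19 = 70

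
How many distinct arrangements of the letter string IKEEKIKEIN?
10! / (1! × 3! × 3! × 3!) = 16800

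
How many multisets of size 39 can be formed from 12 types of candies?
C(39+12-1, 12-1) = C(50, 11) = 37353738800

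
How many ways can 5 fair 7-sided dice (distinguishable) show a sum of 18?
Coefficient of x^18 in (x + x² + ... + x^7)^5. By inclusion-exclusion on dice exceeding 7: Σ_j (-1)^j C(5,j)·C(18-1-7j, 4) = C(5,0)·C(17,4) - C(5,1)·C(10,4) = 1·2380 - 5·210 = 1330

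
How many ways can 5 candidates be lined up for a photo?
5! = 120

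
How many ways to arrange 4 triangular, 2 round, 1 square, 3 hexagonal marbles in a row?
10! / (4! × 2! × 1! × 3!) = 12600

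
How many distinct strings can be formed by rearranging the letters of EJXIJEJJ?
8! / (1! × 4! × 1! × 2!) = 840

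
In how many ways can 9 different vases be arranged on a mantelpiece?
9! = 362880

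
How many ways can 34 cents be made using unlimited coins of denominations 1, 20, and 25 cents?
Coefficient of x^34 in 1/(1-x^1) · 1/(1-x^20) · 1/(1-x^25). Case on j = number of 25-cent coins (j = 0..1); remainder r = 34 - 25j is made from {1,20} in ⌊r/20⌋+1 ways. r = 34, 9 → 2 + 1 = 3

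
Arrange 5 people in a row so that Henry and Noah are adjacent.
Treat as block: (5-1)! × 2! = 24 × 2 = 48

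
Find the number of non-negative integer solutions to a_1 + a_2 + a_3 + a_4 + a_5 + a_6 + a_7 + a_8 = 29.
C(29+8-1, 8-1) = C(36, 7) = 8347680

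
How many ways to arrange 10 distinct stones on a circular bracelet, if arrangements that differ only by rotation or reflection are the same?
(10-1)!/2 = 362880/2 = 181440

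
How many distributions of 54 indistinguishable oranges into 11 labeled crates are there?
C(54+11-1, 11-1) = C(64, 10) = 151473214816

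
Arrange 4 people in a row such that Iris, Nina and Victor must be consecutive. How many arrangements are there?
Treat the 3 as one block: (4-3+1)! × 3! = 2 × 6 = 12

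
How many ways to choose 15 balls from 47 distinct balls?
C(47,15) = 47!/(15!×32!) = 751616304549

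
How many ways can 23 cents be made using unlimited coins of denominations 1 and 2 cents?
Coefficient of x^23 in 1/(1-x^1) · 1/(1-x^2). Use j coins of 2 for j = 0..⌊23/2⌋ = 11, the rest in 1s: 11 + 1 = 12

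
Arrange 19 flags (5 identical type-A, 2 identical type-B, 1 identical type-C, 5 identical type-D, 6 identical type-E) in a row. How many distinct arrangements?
19! / (5! × 2! × 1! × 5! × 6!) = 5866372512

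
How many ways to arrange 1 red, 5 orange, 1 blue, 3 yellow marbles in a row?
10! / (1! × 5! × 1! × 3!) = 5040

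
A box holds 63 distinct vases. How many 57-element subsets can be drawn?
C(63,57) = 63!/(57!×6!) = 67945521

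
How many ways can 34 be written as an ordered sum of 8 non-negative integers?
C(34+8-1, 8-1) = C(41, 7) = 22481940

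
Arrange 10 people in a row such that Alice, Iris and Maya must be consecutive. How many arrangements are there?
Treat the 3 as one block: (10-3+1)! × 3! = 40320 × 6 = 241920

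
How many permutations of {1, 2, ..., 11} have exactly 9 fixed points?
Choose the 9 fixed points C(11,9) = 55, derange the rest: !2 = Σ_{j=0}^{2} (-1)^j·2!/j! = 2 - 2 + 1 = 1. Product = 55 × 1 = 55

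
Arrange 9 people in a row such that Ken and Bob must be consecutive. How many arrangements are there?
Treat the 2 as one block: (9-2+1)! × 2! = 40320 × 2 = 80640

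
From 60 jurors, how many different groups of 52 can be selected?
C(60,52) = 60!/(52!×8!) = 2558620845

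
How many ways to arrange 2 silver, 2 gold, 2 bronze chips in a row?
6! / (2! × 2! × 2!) = 90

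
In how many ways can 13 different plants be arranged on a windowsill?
13! = 6227020800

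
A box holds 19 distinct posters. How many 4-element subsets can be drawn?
C(19,4) = 19!/(4!×15!) = 3876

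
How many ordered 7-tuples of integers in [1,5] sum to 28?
Coefficient of x^28 in (x + x² + ... + x^5)^7. By inclusion-exclusion on dice exceeding 5: Σ_j (-1)^j C(7,j)·C(28-1-5j, 6) = C(7,0)·C(27,6) - C(7,1)·C(22,6) + C(7,2)·C(17,6) - C(7,3)·C(12,6) + C(7,4)·C(7,6) = 1·296010 - 7·74613 + 21·12376 - 35·924 + 35·7 = 1520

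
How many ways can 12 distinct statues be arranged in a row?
12! = 479001600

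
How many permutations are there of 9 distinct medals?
9! = 362880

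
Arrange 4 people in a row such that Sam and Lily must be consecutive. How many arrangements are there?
Treat the 2 as one block: (4-2+1)! × 2! = 6 × 2 = 12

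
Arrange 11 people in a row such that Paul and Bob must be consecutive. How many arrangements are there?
Treat the 2 as one block: (11-2+1)! × 2! = 3628800 × 2 = 7257600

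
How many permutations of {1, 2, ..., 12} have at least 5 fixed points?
Exactly j fixed points: C(12,j)·!(12-j); sum over j ≥ 5 (derangement numbers via !m = (m-1)·(!(m-1) + !(m-2)): !0..!7 = 1, 0, 1, 2, 9, 44, 265, 1854). Σ_{j=5}^{12} C(12,j)·!(12-j) = C(12,5)·!7 + C(12,6)·!6 + C(12,7)·!5 + C(12,8)·!4 + C(12,9)·!3 + C(12,10)·!2 + C(12,11)·!1 + C(12,12)·!0 = 792·1854 + 924·265 + 792·44 + 495·9 + 220·2 + 66·1 + 12·0 + 1·1 = 1753038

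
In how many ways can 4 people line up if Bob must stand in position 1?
Fix one position: (4-1)! = 6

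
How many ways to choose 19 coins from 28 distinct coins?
C(28,19) = 28!/(19!×9!) = 6906900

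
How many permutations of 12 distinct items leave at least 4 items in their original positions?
Exactly j fixed points: C(12,j)·!(12-j); sum over j ≥ 4 (derangement numbers via !m = (m-1)·(!(m-1) + !(m-2)): !0..!8 = 1, 0, 1, 2, 9, 44, 265, 1854, 14833). Σ_{j=4}^{12} C(12,j)·!(12-j) = C(12,4)·!8 + C(12,5)·!7 + C(12,6)·!6 + C(12,7)·!5 + C(12,8)·!4 + C(12,9)·!3 + C(12,10)·!2 + C(12,11)·!1 + C(12,12)·!0 = 495·14833 + 792·1854 + 924·265 + 792·44 + 495·9 + 220·2 + 66·1 + 12·0 + 1·1 = 9095373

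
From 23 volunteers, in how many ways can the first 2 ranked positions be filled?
P(23,2) = 23!/(23-2)! = 506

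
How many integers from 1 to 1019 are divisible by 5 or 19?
⌊1019/5⌋ + ⌊1019/19⌋ - ⌊1019/95⌋ = 203 + 53 - 10 = 246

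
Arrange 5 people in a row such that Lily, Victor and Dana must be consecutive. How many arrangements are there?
Treat the 3 as one block: (5-3+1)! × 3! = 6 × 6 = 36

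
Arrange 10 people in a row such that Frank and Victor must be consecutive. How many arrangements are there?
Treat the 2 as one block: (10-2+1)! × 2! = 362880 × 2 = 725760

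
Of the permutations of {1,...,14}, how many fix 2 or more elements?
Exactly j fixed points: C(14,j)·!(14-j); sum over j ≥ 2 (derangement numbers via !m = (m-1)·(!(m-1) + !(m-2)): !0..!12 = 1, 0, 1, 2, 9, 44, 265, 1854, 14833, 133496, 1334961, 14684570, 176214841). Σ_{j=2}^{14} C(14,j)·!(14-j) = C(14,2)·!12 + C(14,3)·!11 + C(14,4)·!10 + C(14,5)·!9 + C(14,6)·!8 + C(14,7)·!7 + C(14,8)·!6 + C(14,9)·!5 + C(14,10)·!4 + C(14,11)·!3 + C(14,12)·!2 + C(14,13)·!1 + C(14,14)·!0 = 91·176214841 + 364·14684570 + 1001·1334961 + 2002·133496 + 3003·14833 + 3432·1854 + 3003·265 + 2002·44 + 1001·9 + 364·2 + 91·1 + 14·0 + 1·1 = 23036089103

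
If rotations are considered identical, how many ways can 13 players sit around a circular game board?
Circular: fix one position, arrange the rest. (13-1)! = 479001600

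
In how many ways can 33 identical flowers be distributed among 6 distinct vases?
C(33+6-1, 6-1) = C(38, 5) = 501942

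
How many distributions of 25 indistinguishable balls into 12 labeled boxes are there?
C(25+12-1, 12-1) = C(36, 11) = 600805296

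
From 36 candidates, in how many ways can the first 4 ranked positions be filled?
P(36,4) = 36!/(36-4)! = 1413720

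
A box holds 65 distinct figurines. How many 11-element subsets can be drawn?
C(65,11) = 65!/(11!×54!) = 895068996640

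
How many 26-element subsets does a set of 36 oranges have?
C(36,26) = 36!/(26!×10!) = 254186856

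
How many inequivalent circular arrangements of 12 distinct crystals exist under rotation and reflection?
(12-1)!/2 = 39916800/2 = 19958400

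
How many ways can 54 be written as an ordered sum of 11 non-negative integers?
C(54+11-1, 11-1) = C(64, 10) = 151473214816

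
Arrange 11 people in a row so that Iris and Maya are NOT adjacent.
Total - adjacent = 11! - (11-1)!×2 = 39916800 - 7257600 = 32659200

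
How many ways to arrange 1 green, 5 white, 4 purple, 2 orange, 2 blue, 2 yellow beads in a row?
16! / (1! × 5! × 4! × 2! × 2! × 2!) = 908107200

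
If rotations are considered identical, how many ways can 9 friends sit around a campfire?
Circular: fix one position, arrange the rest. (9-1)! = 40320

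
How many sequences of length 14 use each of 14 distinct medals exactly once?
14! = 87178291200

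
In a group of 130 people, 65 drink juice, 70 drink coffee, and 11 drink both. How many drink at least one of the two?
|A∪B| = |A| + |B| - |A∩B| = 65 + 70 - 11 = 124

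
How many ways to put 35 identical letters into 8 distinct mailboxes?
C(35+8-1, 8-1) = C(42, 7) = 26978328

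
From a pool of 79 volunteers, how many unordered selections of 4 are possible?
C(79,4) = 79!/(4!×75!) = 1502501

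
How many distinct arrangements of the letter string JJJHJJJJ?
8! / (1! × 7!) = 8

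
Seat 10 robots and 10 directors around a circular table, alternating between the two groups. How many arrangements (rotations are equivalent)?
Fix one of the robots: (10-1)! ways for the remaining robots, × 10! ways for the directors = 362880 × 3628800 = 1316818944000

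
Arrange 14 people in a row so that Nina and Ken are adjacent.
Treat as block: (14-1)! × 2! = 6227020800 × 2 = 12454041600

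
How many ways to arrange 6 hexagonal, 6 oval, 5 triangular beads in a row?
17! / (6! × 6! × 5!) = 5717712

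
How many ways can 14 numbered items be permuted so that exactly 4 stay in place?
Choose the 4 fixed points C(14,4) = 1001, derange the rest: !10 = Σ_{j=0}^{10} (-1)^j·10!/j! = 3628800 - 3628800 + 1814400 - 604800 + 151200 - 30240 + 5040 - 720 + 90 - 10 + 1 = 1334961. Product = 1001 × 1334961 = 1336295961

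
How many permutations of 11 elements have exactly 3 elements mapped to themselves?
Choose the 3 fixed points C(11,3) = 165, derange the rest: !8 = Σ_{j=0}^{8} (-1)^j·8!/j! = 40320 - 40320 + 20160 - 6720 + 1680 - 336 + 56 - 8 + 1 = 14833. Product = 165 × 14833 = 2447445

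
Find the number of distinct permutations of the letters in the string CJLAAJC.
7! / (2! × 2! × 2! × 1!) = 630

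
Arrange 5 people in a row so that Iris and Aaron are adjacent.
Treat as block: (5-1)! × 2! = 24 × 2 = 48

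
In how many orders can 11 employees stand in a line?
11! = 39916800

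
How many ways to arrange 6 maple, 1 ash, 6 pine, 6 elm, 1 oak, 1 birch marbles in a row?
21! / (6! × 1! × 6! × 6! × 1! × 1!) = 136882025280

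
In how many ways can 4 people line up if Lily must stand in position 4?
Fix one position: (4-1)! = 6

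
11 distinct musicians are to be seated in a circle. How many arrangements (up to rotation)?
Circular: fix one position, arrange the rest. (11-1)! = 3628800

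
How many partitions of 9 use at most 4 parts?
By conjugation, equals partitions of 9 into parts ≤ 4. Let r_j(i) = number of partitions of i into parts ≤ j, for i = 0..9. r_1(i) = 1 for all i; r_j(i) = r_{j-1}(i) + r_j(i-j). Rows j = 2..4: ≤2: 1 1 2 2 3 3 4 4 5 5; ≤3: 1 1 2 3 4 5 7 8 10 12; ≤4: 1 1 2 3 5 6 9 11 15 18. r_4(9) = 18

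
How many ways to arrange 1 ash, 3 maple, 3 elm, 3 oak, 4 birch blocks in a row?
14! / (1! × 3! × 3! × 3! × 4!) = 16816800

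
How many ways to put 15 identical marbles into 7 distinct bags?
C(15+7-1, 7-1) = C(21, 6) = 54264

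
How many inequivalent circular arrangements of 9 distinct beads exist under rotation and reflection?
(9-1)!/2 = 40320/2 = 20160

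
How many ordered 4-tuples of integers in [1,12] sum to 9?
Coefficient of x^9 in (x + x² + ... + x^12)^4. By inclusion-exclusion on dice exceeding 12: Σ_j (-1)^j C(4,j)·C(9-1-12j, 3) = C(4,0)·C(8,3) = 1·56 = 56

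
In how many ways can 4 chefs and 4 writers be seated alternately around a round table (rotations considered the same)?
Fix one of the chefs: (4-1)! ways for the remaining chefs, × 4! ways for the writers = 6 × 24 = 144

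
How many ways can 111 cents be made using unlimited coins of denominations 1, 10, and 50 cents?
Coefficient of x^111 in 1/(1-x^1) · 1/(1-x^10) · 1/(1-x^50). Case on j = number of 50-cent coins (j = 0..2); remainder r = 111 - 50j is made from {1,10} in ⌊r/10⌋+1 ways. r = 111, 61, 11 → 12 + 7 + 2 = 21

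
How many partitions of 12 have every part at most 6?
Let r_j(i) = number of partitions of i into parts ≤ j, for i = 0..12. r_1(i) = 1 for all i; r_j(i) = r_{j-1}(i) + r_j(i-j). Rows j = 2..6: ≤2: 1 1 2 2 3 3 4 4 5 5 6 6 7; ≤3: 1 1 2 3 4 5 7 8 10 12 14 16 19; ≤4: 1 1 2 3 5 6 9 11 15 18 23 27 34; ≤5: 1 1 2 3 5 7 10 13 18 23 30 37 47; ≤6: 1 1 2 3 5 7 11 14 20 26 35 44 58. r_6(12) = 58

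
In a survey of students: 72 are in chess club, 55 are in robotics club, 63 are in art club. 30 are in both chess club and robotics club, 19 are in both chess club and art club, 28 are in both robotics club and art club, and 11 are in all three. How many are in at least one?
|A∪B∪C| = 72+55+63-30-19-28+11 = 124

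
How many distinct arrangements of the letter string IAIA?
4! / (2! × 2!) = 6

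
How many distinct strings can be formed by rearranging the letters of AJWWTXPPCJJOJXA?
15! / (2! × 4! × 1! × 2! × 1! × 1! × 2! × 2!) = 3405402000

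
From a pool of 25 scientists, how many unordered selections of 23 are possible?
C(25,23) = 25!/(23!×2!) = 300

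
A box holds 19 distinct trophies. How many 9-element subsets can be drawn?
C(19,9) = 19!/(9!×10!) = 92378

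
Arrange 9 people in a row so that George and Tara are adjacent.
Treat as block: (9-1)! × 2! = 40320 × 2 = 80640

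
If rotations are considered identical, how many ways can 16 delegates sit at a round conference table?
Circular: fix one position, arrange the rest. (16-1)! = 1307674368000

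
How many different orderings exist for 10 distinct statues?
10! = 3628800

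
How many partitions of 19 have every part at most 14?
Let r_j(i) = number of partitions of i into parts ≤ j, for i = 0..19. r_1(i) = 1 for all i; r_j(i) = r_{j-1}(i) + r_j(i-j). Rows j = 2..14: ≤2: 1 1 2 2 3 3 4 4 5 5 6 6 7 7 8 8 9 9 10 10; ≤3: 1 1 2 3 4 5 7 8 10 12 14 16 19 21 24 27 30 33 37 40; ≤4: 1 1 2 3 5 6 9 11 15 18 23 27 34 39 47 54 64 72 84 94; ≤5: 1 1 2 3 5 7 10 13 18 23 30 37 47 57 70 84 101 119 141 164; ≤6: 1 1 2 3 5 7 11 14 20 26 35 44 58 71 90 110 136 163 199 235; ≤7: 1 1 2 3 5 7 11 15 21 28 38 49 65 82 105 131 164 201 248 300; ≤8: 1 1 2 3 5 7 11 15 22 29 40 52 70 89 116 146 186 230 288 352; ≤9: 1 1 2 3 5 7 11 15 22 30 41 54 73 94 123 157 201 252 318 393; ≤10: 1 1 2 3 5 7 11 15 22 30 42 55 75 97 128 164 212 267 340 423; ≤11: 1 1 2 3 5 7 11 15 22 30 42 56 76 99 131 169 219 278 355 445; ≤12: 1 1 2 3 5 7 11 15 22 30 42 56 77 100 133 172 224 285 366 460; ≤13: 1 1 2 3 5 7 11 15 22 30 42 56 77 101 134 174 227 290 373 471; ≤14: 1 1 2 3 5 7 11 15 22 30 42 56 77 101 135 175 229 293 378 478. r_14(19) = 478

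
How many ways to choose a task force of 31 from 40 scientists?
C(40,31) = 40!/(31!×9!) = 273438880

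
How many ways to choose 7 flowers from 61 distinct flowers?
C(61,7) = 61!/(7!×54!) = 436270780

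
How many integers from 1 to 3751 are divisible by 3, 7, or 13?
⌊3751/3⌋+⌊3751/7⌋+⌊3751/13⌋ - ⌊3751/21⌋-⌊3751/39⌋-⌊3751/91⌋ + ⌊3751/273⌋ = 1250+535+288 - 178-96-41 + 13 = 1771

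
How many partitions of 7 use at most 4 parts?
By conjugation, equals partitions of 7 into parts ≤ 4. Let r_j(i) = number of partitions of i into parts ≤ j, for i = 0..7. r_1(i) = 1 for all i; r_j(i) = r_{j-1}(i) + r_j(i-j). Rows j = 2..4: ≤2: 1 1 2 2 3 3 4 4; ≤3: 1 1 2 3 4 5 7 8; ≤4: 1 1 2 3 5 6 9 11. r_4(7) = 11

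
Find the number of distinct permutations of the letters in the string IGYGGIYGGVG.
11! / (1! × 6! × 2! × 2!) = 13860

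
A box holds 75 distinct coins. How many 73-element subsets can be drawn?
C(75,73) = 75!/(73!×2!) = 2775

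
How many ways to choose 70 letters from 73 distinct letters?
C(73,70) = 73!/(70!×3!) = 62196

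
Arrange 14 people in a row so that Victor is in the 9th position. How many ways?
Fix one position: (14-1)! = 6227020800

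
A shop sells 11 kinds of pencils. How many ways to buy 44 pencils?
C(44+11-1, 11-1) = C(54, 10) = 23930713170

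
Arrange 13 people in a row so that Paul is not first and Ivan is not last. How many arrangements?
By inclusion-exclusion: 13! - 2×(13-1)! + (13-2)! = 6227020800 - 958003200 + 39916800 = 5308934400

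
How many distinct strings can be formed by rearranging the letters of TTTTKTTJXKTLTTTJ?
16! / (2! × 1! × 2! × 1! × 10!) = 1441440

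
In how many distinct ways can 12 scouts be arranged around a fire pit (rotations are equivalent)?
Circular: fix one position, arrange the rest. (12-1)! = 39916800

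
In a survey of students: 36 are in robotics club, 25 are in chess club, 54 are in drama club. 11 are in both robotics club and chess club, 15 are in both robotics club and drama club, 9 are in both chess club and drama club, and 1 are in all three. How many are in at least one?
|A∪B∪C| = 36+25+54-11-15-9+1 = 81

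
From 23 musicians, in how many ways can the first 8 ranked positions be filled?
P(23,8) = 23!/(23-8)! = 19769460480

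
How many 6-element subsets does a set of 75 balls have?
C(75,6) = 75!/(6!×69!) = 201359550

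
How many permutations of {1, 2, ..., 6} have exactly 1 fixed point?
Choose the 1 fixed point C(6,1) = 6, derange the rest: !5 = Σ_{j=0}^{5} (-1)^j·5!/j! = 120 - 120 + 60 - 20 + 5 - 1 = 44. Product = 6 × 44 = 264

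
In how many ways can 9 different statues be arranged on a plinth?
9! = 362880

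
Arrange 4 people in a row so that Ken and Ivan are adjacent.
Treat as block: (4-1)! × 2! = 6 × 2 = 12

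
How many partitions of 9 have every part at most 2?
Let r_j(i) = number of partitions of i into parts ≤ j, for i = 0..9. r_1(i) = 1 for all i; r_j(i) = r_{j-1}(i) + r_j(i-j). Rows j = 2..2: ≤2: 1 1 2 2 3 3 4 4 5 5. r_2(9) = 5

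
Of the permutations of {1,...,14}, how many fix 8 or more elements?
Exactly j fixed points: C(14,j)·!(14-j); sum over j ≥ 8 (derangement numbers via !m = (m-1)·(!(m-1) + !(m-2)): !0..!6 = 1, 0, 1, 2, 9, 44, 265). Σ_{j=8}^{14} C(14,j)·!(14-j) = C(14,8)·!6 + C(14,9)·!5 + C(14,10)·!4 + C(14,11)·!3 + C(14,12)·!2 + C(14,13)·!1 + C(14,14)·!0 = 3003·265 + 2002·44 + 1001·9 + 364·2 + 91·1 + 14·0 + 1·1 = 893712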